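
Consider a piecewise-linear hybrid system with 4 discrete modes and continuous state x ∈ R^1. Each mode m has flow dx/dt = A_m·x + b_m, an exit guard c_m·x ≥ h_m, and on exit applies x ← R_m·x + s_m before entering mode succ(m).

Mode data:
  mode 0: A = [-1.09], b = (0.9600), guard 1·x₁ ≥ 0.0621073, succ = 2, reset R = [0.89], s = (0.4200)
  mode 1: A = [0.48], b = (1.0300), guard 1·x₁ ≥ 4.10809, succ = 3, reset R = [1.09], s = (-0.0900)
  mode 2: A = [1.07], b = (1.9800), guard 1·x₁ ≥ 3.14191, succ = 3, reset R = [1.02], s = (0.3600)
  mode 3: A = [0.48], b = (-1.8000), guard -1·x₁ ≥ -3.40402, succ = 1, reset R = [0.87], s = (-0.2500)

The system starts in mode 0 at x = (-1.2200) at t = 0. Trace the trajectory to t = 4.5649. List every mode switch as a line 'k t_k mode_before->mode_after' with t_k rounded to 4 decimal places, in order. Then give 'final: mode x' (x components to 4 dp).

1 0.8646 0->2
2 1.5785 2->3
3 2.8799 3->1
4 3.4064 1->3
final: 3 4.8623

Mode 0: guard c·x = 0.0621 hit at Δt = 0.8646 (t = 0.8646), x⁻ = (0.0621) → reset → x⁺ = (0.4753), jump to mode 2
Mode 2: guard c·x = 3.1419 hit at Δt = 0.7139 (t = 1.5785), x⁻ = (3.1419) → reset → x⁺ = (3.5647), jump to mode 3
Mode 3: guard c·x = -3.4040 hit at Δt = 1.3014 (t = 2.8799), x⁻ = (3.4040) → reset → x⁺ = (2.7115), jump to mode 1
Mode 1: guard c·x = 4.1081 hit at Δt = 0.5265 (t = 3.4064), x⁻ = (4.1081) → reset → x⁺ = (4.3878), jump to mode 3
Mode 3: flow for 1.1585 to horizon, guard not reached → x = (4.8623)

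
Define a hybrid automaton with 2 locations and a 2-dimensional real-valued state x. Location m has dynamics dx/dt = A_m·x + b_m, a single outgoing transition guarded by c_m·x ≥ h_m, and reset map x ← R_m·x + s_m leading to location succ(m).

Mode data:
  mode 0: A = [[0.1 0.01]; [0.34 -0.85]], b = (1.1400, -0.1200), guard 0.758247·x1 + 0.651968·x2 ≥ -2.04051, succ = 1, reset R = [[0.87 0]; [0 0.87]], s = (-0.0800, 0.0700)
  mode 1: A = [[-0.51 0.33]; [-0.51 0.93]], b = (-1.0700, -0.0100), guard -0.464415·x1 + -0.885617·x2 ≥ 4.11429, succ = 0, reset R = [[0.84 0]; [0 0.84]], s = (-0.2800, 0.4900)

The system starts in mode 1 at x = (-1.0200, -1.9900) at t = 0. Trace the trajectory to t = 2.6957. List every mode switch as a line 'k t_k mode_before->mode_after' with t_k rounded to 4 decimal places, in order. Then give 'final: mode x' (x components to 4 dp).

Mode 1: guard c·x = 4.1143 hit at Δt = 0.9029 (t = 0.9029), x⁻ = (-2.0779, -3.5560) → reset → x⁺ = (-2.0254, -2.4971), jump to mode 0
Mode 0: guard c·x = -2.0405 hit at Δt = 0.7947 (t = 1.6976), x⁻ = (-1.2670, -1.6562) → reset → x⁺ = (-1.1823, -1.3709), jump to mode 1
Mode 1: flow for 0.9981 to horizon, guard not reached → x = (-2.0087, -2.1885)

1 0.9029 1->0
2 1.6976 0->1
final: 1 -2.0087 -2.1885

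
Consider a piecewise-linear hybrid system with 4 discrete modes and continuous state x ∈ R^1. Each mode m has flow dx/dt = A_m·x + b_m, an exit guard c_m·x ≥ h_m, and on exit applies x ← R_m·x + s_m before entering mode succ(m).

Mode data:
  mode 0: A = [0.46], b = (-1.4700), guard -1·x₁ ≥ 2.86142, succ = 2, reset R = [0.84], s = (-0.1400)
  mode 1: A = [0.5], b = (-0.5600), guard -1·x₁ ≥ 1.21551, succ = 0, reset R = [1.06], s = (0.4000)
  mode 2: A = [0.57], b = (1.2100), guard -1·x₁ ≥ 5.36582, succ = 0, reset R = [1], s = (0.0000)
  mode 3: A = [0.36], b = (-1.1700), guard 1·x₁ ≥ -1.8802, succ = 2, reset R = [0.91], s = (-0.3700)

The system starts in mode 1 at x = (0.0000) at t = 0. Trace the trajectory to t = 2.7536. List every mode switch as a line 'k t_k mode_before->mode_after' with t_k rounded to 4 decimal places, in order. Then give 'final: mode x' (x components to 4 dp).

1 1.4698 1->0
2 2.3266 0->2
final: 2 -2.6595

Mode 1: guard c·x = 1.2155 hit at Δt = 1.4698 (t = 1.4698), x⁻ = (-1.2155) → reset → x⁺ = (-0.8884), jump to mode 0
Mode 0: guard c·x = 2.8614 hit at Δt = 0.8568 (t = 2.3266), x⁻ = (-2.8614) → reset → x⁺ = (-2.5436), jump to mode 2
Mode 2: flow for 0.4270 to horizon, guard not reached → x = (-2.6595)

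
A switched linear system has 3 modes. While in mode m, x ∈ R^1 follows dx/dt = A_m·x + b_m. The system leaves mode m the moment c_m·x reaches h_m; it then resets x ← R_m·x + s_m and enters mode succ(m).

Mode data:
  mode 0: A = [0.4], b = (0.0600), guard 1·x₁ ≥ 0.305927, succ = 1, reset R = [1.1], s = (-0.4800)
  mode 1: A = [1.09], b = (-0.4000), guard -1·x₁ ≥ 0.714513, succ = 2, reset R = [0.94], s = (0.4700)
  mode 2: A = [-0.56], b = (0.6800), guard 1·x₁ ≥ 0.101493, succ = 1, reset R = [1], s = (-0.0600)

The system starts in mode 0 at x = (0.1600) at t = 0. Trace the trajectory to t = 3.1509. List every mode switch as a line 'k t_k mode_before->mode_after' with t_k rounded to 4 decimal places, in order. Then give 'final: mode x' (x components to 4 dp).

Mode 0: guard c·x = 0.3059 hit at Δt = 0.9644 (t = 0.9644), x⁻ = (0.3059) → reset → x⁺ = (-0.1435), jump to mode 1
Mode 1: guard c·x = 0.7145 hit at Δt = 0.6888 (t = 1.6532), x⁻ = (-0.7145) → reset → x⁺ = (-0.2016), jump to mode 2
Mode 2: guard c·x = 0.1015 hit at Δt = 0.4302 (t = 2.0834), x⁻ = (0.1015) → reset → x⁺ = (0.0415), jump to mode 1
Mode 1: flow for 1.0675 to horizon, guard not reached → x = (-0.6750)

1 0.9644 0->1
2 1.6532 1->2
3 2.0834 2->1
final: 1 -0.6750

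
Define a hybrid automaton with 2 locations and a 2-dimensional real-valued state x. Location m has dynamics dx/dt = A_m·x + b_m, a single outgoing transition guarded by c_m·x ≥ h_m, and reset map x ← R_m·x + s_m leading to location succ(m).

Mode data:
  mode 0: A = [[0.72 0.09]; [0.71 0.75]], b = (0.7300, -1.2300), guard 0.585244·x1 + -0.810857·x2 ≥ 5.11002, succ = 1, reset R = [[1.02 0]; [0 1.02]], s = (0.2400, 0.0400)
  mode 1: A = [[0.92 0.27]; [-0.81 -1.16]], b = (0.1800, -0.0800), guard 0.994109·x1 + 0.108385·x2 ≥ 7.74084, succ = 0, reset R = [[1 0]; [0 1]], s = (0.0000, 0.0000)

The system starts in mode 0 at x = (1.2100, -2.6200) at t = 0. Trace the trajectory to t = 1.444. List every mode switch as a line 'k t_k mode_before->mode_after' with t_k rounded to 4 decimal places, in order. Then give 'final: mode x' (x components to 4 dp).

1 0.7307 0->1
final: 1 4.3942 -3.4468

Mode 0: guard c·x = 5.1100 hit at Δt = 0.7307 (t = 0.7307), x⁻ = (2.4503, -4.5335) → reset → x⁺ = (2.7393, -4.5842), jump to mode 1
Mode 1: flow for 0.7133 to horizon, guard not reached → x = (4.3942, -3.4468)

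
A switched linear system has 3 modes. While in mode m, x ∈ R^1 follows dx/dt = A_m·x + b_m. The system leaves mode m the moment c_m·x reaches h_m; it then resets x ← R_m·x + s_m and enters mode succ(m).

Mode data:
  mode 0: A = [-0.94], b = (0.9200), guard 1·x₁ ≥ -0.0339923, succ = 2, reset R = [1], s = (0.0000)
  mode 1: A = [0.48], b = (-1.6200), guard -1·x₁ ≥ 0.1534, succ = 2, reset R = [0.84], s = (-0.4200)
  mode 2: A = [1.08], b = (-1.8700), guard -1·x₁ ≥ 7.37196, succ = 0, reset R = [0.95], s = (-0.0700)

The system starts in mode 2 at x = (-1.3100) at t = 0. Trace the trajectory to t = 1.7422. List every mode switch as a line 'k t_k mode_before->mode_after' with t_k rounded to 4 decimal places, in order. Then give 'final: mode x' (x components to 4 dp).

1 1.0151 2->0
final: 0 -3.0865

Mode 2: guard c·x = 7.3720 hit at Δt = 1.0151 (t = 1.0151), x⁻ = (-7.3720) → reset → x⁺ = (-7.0734), jump to mode 0
Mode 0: flow for 0.7271 to horizon, guard not reached → x = (-3.0865)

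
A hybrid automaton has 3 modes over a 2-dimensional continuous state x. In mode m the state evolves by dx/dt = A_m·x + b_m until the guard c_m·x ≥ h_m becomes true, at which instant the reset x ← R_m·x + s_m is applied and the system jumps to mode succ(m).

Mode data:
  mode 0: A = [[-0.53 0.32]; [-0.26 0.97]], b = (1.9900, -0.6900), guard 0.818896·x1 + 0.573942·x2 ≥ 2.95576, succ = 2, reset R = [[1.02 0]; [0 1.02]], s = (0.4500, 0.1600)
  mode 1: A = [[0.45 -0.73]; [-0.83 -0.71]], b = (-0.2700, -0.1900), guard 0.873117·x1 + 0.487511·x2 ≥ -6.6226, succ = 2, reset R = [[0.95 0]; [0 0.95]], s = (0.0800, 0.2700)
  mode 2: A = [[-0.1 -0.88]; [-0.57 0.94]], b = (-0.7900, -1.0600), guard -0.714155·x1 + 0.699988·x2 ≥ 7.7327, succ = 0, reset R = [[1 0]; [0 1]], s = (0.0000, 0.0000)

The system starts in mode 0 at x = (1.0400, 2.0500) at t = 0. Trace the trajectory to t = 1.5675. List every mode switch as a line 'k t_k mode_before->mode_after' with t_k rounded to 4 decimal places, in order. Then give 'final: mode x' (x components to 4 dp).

1 0.4120 0->2
final: 2 -2.1512 5.1292

Mode 0: guard c·x = 2.9558 hit at Δt = 0.4120 (t = 0.4120), x⁻ = (1.8432, 2.5201) → reset → x⁺ = (2.3300, 2.7305), jump to mode 2
Mode 2: flow for 1.1555 to horizon, guard not reached → x = (-2.1512, 5.1292)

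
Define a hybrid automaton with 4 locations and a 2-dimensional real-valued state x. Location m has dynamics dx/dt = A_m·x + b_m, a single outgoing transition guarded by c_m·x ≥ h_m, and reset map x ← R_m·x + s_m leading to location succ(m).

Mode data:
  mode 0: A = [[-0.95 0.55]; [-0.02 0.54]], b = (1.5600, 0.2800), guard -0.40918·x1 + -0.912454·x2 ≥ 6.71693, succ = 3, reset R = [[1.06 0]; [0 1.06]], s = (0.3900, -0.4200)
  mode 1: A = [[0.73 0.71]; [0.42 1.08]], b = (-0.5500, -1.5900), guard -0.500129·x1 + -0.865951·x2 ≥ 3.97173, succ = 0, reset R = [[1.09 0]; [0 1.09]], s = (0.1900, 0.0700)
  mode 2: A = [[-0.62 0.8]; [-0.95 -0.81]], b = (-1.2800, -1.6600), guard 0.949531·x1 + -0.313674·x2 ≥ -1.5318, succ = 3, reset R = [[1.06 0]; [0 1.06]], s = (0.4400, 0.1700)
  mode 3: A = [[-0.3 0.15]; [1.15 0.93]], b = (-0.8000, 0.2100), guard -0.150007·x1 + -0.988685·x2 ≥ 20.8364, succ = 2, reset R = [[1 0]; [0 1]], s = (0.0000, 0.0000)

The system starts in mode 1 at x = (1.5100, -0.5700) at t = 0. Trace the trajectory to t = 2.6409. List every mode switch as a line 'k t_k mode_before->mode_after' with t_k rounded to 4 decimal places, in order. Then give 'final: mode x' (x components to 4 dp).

Mode 1: guard c·x = 3.9717 hit at Δt = 1.1927 (t = 1.1927), x⁻ = (0.0623, -4.6225) → reset → x⁺ = (0.2579, -4.9686), jump to mode 0
Mode 0: guard c·x = 6.7169 hit at Δt = 0.7019 (t = 1.8946), x⁻ = (-0.7708, -7.0158) → reset → x⁺ = (-0.4270, -7.8567), jump to mode 3
Mode 3: flow for 0.7463 to horizon, guard not reached → x = (-2.0695, -16.8671)

1 1.1927 1->0
2 1.8946 0->3
final: 3 -2.0695 -16.8671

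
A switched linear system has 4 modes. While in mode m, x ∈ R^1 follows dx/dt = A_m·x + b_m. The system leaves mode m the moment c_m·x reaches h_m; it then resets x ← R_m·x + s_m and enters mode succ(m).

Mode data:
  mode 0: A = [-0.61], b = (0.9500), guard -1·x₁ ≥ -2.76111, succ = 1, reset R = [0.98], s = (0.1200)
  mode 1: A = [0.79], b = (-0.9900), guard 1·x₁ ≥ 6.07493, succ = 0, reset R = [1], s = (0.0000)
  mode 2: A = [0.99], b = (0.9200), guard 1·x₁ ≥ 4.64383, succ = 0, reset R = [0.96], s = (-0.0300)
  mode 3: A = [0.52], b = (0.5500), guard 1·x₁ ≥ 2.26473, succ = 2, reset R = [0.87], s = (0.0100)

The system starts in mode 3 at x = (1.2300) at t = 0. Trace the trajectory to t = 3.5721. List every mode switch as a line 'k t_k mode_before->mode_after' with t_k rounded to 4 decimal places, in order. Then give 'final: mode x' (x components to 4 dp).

1 0.7176 3->2
2 1.3741 2->0
3 2.7989 0->1
final: 1 4.1501

Mode 3: guard c·x = 2.2647 hit at Δt = 0.7176 (t = 0.7176), x⁻ = (2.2647) → reset → x⁺ = (1.9803), jump to mode 2
Mode 2: guard c·x = 4.6438 hit at Δt = 0.6565 (t = 1.3741), x⁻ = (4.6438) → reset → x⁺ = (4.4281), jump to mode 0
Mode 0: guard c·x = -2.7611 hit at Δt = 1.4248 (t = 2.7989), x⁻ = (2.7611) → reset → x⁺ = (2.8259), jump to mode 1
Mode 1: flow for 0.7732 to horizon, guard not reached → x = (4.1501)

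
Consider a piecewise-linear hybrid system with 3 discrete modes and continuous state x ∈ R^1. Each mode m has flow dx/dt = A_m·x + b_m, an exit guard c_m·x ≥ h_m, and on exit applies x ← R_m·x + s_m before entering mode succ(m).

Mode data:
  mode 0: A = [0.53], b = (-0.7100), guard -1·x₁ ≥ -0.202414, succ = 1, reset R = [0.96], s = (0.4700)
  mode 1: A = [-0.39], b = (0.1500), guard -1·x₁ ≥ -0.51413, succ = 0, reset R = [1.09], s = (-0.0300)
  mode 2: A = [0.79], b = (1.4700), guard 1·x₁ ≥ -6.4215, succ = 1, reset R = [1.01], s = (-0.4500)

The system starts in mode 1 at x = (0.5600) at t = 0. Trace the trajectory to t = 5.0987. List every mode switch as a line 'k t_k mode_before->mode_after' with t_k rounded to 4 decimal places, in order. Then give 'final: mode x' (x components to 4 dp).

1 0.7774 1->0
2 1.4194 0->1
3 3.3936 1->0
4 4.0356 0->1
final: 1 0.5694

Mode 1: guard c·x = -0.5141 hit at Δt = 0.7774 (t = 0.7774), x⁻ = (0.5141) → reset → x⁺ = (0.5304), jump to mode 0
Mode 0: guard c·x = -0.2024 hit at Δt = 0.6420 (t = 1.4194), x⁻ = (0.2024) → reset → x⁺ = (0.6643), jump to mode 1
Mode 1: guard c·x = -0.5141 hit at Δt = 1.9742 (t = 3.3936), x⁻ = (0.5141) → reset → x⁺ = (0.5304), jump to mode 0
Mode 0: guard c·x = -0.2024 hit at Δt = 0.6420 (t = 4.0356), x⁻ = (0.2024) → reset → x⁺ = (0.6643), jump to mode 1
Mode 1: flow for 1.0631 to horizon, guard not reached → x = (0.5694)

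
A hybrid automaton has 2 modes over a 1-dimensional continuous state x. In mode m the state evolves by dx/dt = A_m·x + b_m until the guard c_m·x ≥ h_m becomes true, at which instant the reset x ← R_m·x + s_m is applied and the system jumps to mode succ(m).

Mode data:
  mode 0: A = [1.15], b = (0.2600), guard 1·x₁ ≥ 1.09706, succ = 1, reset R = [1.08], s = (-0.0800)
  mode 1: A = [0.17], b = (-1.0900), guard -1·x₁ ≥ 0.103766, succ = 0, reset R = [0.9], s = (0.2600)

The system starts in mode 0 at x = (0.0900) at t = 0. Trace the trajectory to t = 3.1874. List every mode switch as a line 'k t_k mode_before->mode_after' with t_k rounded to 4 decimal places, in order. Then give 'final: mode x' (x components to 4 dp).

Mode 0: guard c·x = 1.0971 hit at Δt = 1.2450 (t = 1.2450), x⁻ = (1.0971) → reset → x⁺ = (1.1048), jump to mode 1
Mode 1: guard c·x = 0.1038 hit at Δt = 1.2069 (t = 2.4519), x⁻ = (-0.1038) → reset → x⁺ = (0.1666), jump to mode 0
Mode 0: flow for 0.7355 to horizon, guard not reached → x = (0.6889)

1 1.2450 0->1
2 2.4519 1->0
final: 0 0.6889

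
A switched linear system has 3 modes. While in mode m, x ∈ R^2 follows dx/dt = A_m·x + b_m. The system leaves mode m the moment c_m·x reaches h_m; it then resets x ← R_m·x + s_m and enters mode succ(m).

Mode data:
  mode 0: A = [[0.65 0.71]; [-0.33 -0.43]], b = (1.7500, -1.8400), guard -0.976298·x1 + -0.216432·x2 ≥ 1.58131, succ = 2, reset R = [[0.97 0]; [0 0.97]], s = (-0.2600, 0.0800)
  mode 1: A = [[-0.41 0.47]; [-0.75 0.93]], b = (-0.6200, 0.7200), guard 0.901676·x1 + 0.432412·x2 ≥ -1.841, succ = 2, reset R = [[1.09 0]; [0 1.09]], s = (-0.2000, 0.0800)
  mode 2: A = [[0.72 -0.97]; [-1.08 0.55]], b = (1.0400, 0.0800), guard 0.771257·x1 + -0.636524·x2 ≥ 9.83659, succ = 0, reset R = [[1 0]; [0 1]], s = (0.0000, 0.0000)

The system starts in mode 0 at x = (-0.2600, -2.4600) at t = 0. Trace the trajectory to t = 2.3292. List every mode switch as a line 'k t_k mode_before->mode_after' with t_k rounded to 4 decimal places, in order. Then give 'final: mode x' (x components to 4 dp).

1 1.2105 0->2
final: 2 5.5177 -6.9530

Mode 0: guard c·x = 1.5813 hit at Δt = 1.2105 (t = 1.2105), x⁻ = (-0.9486, -3.0273) → reset → x⁺ = (-1.1801, -2.8565), jump to mode 2
Mode 2: flow for 1.1187 to horizon, guard not reached → x = (5.5177, -6.9530)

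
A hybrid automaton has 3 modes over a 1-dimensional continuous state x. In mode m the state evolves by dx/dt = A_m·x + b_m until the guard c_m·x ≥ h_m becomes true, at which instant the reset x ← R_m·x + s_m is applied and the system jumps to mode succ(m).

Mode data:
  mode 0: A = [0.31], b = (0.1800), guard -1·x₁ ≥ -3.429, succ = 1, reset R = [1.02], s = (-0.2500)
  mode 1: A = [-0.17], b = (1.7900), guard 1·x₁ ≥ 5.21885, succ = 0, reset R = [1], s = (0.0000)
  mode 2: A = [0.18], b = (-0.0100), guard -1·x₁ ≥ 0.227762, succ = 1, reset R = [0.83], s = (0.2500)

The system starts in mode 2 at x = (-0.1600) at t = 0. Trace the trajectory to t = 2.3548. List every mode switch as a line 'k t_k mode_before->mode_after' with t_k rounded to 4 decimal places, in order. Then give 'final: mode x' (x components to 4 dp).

Mode 2: guard c·x = 0.2278 hit at Δt = 1.5186 (t = 1.5186), x⁻ = (-0.2278) → reset → x⁺ = (0.0610), jump to mode 1
Mode 1: flow for 0.8362 to horizon, guard not reached → x = (1.4481)

1 1.5186 2->1
final: 1 1.4481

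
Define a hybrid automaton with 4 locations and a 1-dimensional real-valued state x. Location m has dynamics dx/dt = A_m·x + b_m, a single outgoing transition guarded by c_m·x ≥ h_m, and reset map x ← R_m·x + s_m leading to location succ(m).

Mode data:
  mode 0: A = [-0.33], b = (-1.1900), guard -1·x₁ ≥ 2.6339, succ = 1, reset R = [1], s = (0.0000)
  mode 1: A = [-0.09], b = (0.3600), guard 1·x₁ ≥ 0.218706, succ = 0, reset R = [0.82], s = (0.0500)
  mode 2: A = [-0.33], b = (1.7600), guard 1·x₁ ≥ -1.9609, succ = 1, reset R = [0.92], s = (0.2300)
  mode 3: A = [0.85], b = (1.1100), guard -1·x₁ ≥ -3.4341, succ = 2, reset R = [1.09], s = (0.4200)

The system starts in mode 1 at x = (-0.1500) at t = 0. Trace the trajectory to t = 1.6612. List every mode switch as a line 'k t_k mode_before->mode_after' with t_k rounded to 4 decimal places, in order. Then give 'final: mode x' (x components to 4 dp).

Mode 1: guard c·x = 0.2187 hit at Δt = 1.0338 (t = 1.0338), x⁻ = (0.2187) → reset → x⁺ = (0.2293), jump to mode 0
Mode 0: flow for 0.6274 to horizon, guard not reached → x = (-0.4879)

1 1.0338 1->0
final: 0 -0.4879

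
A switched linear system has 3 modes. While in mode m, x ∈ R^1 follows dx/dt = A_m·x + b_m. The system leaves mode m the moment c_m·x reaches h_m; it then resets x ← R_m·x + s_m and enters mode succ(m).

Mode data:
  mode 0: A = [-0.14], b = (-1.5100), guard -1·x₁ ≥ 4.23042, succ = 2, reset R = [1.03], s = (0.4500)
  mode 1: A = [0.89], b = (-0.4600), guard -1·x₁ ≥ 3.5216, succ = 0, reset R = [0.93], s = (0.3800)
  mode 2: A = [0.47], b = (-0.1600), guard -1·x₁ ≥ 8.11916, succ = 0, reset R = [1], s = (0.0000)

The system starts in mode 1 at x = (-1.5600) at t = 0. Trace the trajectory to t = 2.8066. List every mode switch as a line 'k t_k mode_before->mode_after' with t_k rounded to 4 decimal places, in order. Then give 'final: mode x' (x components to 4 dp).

1 0.7472 1->0
2 2.0715 0->2
final: 2 -5.6603

Mode 1: guard c·x = 3.5216 hit at Δt = 0.7472 (t = 0.7472), x⁻ = (-3.5216) → reset → x⁺ = (-2.8951), jump to mode 0
Mode 0: guard c·x = 4.2304 hit at Δt = 1.3243 (t = 2.0715), x⁻ = (-4.2304) → reset → x⁺ = (-3.9073), jump to mode 2
Mode 2: flow for 0.7351 to horizon, guard not reached → x = (-5.6603)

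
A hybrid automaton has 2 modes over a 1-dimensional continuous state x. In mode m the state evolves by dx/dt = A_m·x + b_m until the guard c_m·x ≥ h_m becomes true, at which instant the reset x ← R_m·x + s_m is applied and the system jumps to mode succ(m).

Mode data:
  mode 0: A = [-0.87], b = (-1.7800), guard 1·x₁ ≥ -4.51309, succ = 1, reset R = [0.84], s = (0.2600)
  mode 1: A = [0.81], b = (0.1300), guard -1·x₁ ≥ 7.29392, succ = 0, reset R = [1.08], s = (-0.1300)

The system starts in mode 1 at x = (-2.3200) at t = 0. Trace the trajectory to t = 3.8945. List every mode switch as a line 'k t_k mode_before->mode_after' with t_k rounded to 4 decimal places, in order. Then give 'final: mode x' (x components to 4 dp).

Mode 1: guard c·x = 7.2939 hit at Δt = 1.4752 (t = 1.4752), x⁻ = (-7.2939) → reset → x⁺ = (-8.0074), jump to mode 0
Mode 0: guard c·x = -4.5131 hit at Δt = 1.0141 (t = 2.4893), x⁻ = (-4.5131) → reset → x⁺ = (-3.5310), jump to mode 1
Mode 1: guard c·x = 7.2939 hit at Δt = 0.9256 (t = 3.4149), x⁻ = (-7.2939) → reset → x⁺ = (-8.0074), jump to mode 0
Mode 0: flow for 0.4796 to horizon, guard not reached → x = (-5.9737)

1 1.4752 1->0
2 2.4893 0->1
3 3.4149 1->0
final: 0 -5.9737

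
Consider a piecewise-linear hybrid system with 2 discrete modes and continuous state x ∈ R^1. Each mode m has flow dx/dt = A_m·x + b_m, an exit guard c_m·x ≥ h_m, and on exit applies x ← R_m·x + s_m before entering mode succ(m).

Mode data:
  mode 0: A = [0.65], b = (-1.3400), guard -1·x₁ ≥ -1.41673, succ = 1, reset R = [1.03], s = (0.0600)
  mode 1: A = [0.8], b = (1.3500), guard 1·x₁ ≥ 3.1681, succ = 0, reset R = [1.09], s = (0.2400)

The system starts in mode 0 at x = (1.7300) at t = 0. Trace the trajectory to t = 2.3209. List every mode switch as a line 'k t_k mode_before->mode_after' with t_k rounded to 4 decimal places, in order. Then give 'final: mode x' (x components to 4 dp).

Mode 0: guard c·x = -1.4167 hit at Δt = 1.0234 (t = 1.0234), x⁻ = (1.4167) → reset → x⁺ = (1.5192), jump to mode 1
Mode 1: guard c·x = 3.1681 hit at Δt = 0.5186 (t = 1.5420), x⁻ = (3.1681) → reset → x⁺ = (3.6932), jump to mode 0
Mode 0: flow for 0.7789 to horizon, guard not reached → x = (4.7687)

1 1.0234 0->1
2 1.5420 1->0
final: 0 4.7687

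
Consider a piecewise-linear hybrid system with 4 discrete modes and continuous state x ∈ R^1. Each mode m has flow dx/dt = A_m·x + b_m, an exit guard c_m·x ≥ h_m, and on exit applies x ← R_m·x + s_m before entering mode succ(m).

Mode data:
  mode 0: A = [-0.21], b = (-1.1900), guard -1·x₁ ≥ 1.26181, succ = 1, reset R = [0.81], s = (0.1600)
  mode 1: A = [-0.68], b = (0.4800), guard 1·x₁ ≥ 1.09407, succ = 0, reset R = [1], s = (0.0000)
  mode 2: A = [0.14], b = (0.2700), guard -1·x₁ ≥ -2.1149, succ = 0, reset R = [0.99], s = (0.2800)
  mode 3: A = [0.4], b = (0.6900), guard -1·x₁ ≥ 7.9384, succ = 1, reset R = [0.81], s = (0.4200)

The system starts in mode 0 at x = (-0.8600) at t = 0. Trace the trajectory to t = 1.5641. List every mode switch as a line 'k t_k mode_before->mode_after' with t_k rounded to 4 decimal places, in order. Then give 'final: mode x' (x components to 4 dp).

Mode 0: guard c·x = 1.2618 hit at Δt = 0.4157 (t = 0.4157), x⁻ = (-1.2618) → reset → x⁺ = (-0.8621), jump to mode 1
Mode 1: flow for 1.1484 to horizon, guard not reached → x = (-0.0122)

1 0.4157 0->1
final: 1 -0.0122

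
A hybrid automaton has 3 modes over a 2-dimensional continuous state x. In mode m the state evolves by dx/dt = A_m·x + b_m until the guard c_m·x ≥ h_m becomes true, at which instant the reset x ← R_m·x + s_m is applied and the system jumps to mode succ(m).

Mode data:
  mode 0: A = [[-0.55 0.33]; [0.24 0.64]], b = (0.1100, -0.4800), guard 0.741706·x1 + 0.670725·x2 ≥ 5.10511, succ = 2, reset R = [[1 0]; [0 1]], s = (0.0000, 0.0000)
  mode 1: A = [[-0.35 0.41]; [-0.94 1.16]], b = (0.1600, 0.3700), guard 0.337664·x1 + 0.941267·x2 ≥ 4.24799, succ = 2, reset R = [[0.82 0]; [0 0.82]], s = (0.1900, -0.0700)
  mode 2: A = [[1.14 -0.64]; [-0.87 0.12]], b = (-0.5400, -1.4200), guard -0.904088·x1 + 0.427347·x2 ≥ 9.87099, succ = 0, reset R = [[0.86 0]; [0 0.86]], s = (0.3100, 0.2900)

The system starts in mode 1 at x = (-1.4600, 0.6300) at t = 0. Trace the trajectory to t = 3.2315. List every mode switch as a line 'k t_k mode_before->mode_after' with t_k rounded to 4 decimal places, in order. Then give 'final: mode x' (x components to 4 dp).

1 1.0140 1->2
2 2.3317 2->0
final: 0 -2.5947 7.2976

Mode 1: guard c·x = 4.2480 hit at Δt = 1.0140 (t = 1.0140), x⁻ = (-0.0380, 4.5267) → reset → x⁺ = (0.1589, 3.6419), jump to mode 2
Mode 2: guard c·x = 9.8710 hit at Δt = 1.3177 (t = 2.3317), x⁻ = (-8.2132, 5.7226) → reset → x⁺ = (-6.7533, 5.2114), jump to mode 0
Mode 0: flow for 0.8998 to horizon, guard not reached → x = (-2.5947, 7.2976)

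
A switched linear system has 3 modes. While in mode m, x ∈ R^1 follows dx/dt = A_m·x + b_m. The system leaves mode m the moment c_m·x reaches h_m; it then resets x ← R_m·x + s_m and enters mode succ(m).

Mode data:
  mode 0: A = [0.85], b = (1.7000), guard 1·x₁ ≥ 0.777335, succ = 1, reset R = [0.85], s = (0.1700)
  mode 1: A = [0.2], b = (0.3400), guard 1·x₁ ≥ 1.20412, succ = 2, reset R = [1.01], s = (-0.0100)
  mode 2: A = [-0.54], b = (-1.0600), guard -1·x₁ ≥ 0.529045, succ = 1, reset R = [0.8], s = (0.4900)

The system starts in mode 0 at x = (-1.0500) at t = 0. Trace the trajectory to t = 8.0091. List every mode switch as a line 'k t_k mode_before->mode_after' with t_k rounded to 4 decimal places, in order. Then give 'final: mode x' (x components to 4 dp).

1 1.2621 0->1
2 1.9502 1->2
3 3.4188 2->1
4 5.9037 1->2
5 7.3723 2->1
final: 1 0.3067

Mode 0: guard c·x = 0.7773 hit at Δt = 1.2621 (t = 1.2621), x⁻ = (0.7773) → reset → x⁺ = (0.8307), jump to mode 1
Mode 1: guard c·x = 1.2041 hit at Δt = 0.6881 (t = 1.9502), x⁻ = (1.2041) → reset → x⁺ = (1.2062), jump to mode 2
Mode 2: guard c·x = 0.5290 hit at Δt = 1.4686 (t = 3.4188), x⁻ = (-0.5290) → reset → x⁺ = (0.0668), jump to mode 1
Mode 1: guard c·x = 1.2041 hit at Δt = 2.4849 (t = 5.9037), x⁻ = (1.2041) → reset → x⁺ = (1.2062), jump to mode 2
Mode 2: guard c·x = 0.5290 hit at Δt = 1.4686 (t = 7.3723), x⁻ = (-0.5290) → reset → x⁺ = (0.0668), jump to mode 1
Mode 1: flow for 0.6368 to horizon, guard not reached → x = (0.3067)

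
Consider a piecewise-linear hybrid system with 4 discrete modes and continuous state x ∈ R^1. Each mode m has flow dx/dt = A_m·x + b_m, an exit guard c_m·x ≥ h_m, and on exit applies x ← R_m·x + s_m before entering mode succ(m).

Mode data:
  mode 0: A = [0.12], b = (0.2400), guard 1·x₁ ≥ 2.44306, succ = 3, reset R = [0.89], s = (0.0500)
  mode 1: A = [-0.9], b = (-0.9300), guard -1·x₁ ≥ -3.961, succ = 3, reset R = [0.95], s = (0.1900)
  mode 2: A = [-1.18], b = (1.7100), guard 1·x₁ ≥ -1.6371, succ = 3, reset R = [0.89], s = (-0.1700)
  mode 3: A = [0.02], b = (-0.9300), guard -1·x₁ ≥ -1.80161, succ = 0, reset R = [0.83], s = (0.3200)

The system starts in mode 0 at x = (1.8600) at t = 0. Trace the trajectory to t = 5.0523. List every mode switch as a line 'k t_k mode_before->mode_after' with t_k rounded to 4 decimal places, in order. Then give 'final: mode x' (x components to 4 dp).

Mode 0: guard c·x = 2.4431 hit at Δt = 1.1723 (t = 1.1723), x⁻ = (2.4431) → reset → x⁺ = (2.2243), jump to mode 3
Mode 3: guard c·x = -1.8016 hit at Δt = 0.4751 (t = 1.6474), x⁻ = (1.8016) → reset → x⁺ = (1.8153), jump to mode 0
Mode 0: guard c·x = 2.4431 hit at Δt = 1.2693 (t = 2.9167), x⁻ = (2.4431) → reset → x⁺ = (2.2243), jump to mode 3
Mode 3: guard c·x = -1.8016 hit at Δt = 0.4751 (t = 3.3918), x⁻ = (1.8016) → reset → x⁺ = (1.8153), jump to mode 0
Mode 0: guard c·x = 2.4431 hit at Δt = 1.2693 (t = 4.6611), x⁻ = (2.4431) → reset → x⁺ = (2.2243), jump to mode 3
Mode 3: flow for 0.3912 to horizon, guard not reached → x = (1.8765)

1 1.1723 0->3
2 1.6474 3->0
3 2.9167 0->3
4 3.3918 3->0
5 4.6611 0->3
final: 3 1.8765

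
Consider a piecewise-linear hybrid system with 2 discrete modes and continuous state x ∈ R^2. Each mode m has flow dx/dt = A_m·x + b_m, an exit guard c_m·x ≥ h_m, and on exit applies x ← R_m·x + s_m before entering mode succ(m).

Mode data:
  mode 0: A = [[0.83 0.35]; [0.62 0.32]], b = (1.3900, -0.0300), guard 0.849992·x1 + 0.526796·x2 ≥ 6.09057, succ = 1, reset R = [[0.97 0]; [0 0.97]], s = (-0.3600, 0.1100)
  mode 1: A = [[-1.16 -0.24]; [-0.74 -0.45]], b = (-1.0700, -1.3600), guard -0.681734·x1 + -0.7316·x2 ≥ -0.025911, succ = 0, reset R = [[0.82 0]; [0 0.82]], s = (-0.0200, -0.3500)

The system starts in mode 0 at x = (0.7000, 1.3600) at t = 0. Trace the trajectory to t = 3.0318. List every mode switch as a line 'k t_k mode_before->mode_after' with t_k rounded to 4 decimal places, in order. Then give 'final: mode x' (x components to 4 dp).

1 1.0090 0->1
2 2.1865 1->0
final: 0 1.9850 -0.1888

Mode 0: guard c·x = 6.0906 hit at Δt = 1.0090 (t = 1.0090), x⁻ = (4.9450, 3.5828) → reset → x⁺ = (4.4366, 3.5853), jump to mode 1
Mode 1: guard c·x = -0.0259 hit at Δt = 1.1775 (t = 2.1865), x⁻ = (0.3194, -0.2622) → reset → x⁺ = (0.2419, -0.5650), jump to mode 0
Mode 0: flow for 0.8453 to horizon, guard not reached → x = (1.9850, -0.1888)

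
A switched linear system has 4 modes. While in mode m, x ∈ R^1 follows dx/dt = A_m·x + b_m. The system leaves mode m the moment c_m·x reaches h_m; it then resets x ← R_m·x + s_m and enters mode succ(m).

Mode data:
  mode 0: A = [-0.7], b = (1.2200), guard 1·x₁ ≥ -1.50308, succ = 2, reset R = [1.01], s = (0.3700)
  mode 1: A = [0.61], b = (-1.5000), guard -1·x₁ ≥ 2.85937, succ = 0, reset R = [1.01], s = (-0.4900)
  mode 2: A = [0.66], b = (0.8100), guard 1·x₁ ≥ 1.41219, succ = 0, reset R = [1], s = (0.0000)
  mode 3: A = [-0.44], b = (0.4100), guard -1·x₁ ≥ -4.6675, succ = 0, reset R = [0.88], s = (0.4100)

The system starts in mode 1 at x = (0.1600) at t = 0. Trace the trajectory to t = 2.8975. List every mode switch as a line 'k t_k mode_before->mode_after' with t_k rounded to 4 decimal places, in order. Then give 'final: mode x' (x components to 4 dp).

1 1.3749 1->0
2 2.0262 0->2
final: 2 -1.0866

Mode 1: guard c·x = 2.8594 hit at Δt = 1.3749 (t = 1.3749), x⁻ = (-2.8594) → reset → x⁺ = (-3.3780), jump to mode 0
Mode 0: guard c·x = -1.5031 hit at Δt = 0.6513 (t = 2.0262), x⁻ = (-1.5031) → reset → x⁺ = (-1.1481), jump to mode 2
Mode 2: flow for 0.8713 to horizon, guard not reached → x = (-1.0866)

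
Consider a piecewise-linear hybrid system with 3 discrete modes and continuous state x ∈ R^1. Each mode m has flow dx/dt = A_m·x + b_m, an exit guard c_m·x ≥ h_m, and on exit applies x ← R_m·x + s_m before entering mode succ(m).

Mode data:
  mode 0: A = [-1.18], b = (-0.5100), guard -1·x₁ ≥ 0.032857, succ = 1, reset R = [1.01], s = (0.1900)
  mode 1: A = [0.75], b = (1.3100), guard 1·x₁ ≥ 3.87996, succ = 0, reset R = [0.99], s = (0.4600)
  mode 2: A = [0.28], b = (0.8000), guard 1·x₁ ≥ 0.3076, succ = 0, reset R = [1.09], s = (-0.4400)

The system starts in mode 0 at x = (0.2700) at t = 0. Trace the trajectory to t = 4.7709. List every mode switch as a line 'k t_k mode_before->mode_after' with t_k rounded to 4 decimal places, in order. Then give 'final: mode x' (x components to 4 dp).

Mode 0: guard c·x = 0.0329 hit at Δt = 0.4783 (t = 0.4783), x⁻ = (-0.0329) → reset → x⁺ = (0.1568), jump to mode 1
Mode 1: guard c·x = 3.8800 hit at Δt = 1.4451 (t = 1.9234), x⁻ = (3.8800) → reset → x⁺ = (4.3012), jump to mode 0
Mode 0: guard c·x = 0.0329 hit at Δt = 2.0954 (t = 4.0188), x⁻ = (-0.0329) → reset → x⁺ = (0.1568), jump to mode 1
Mode 1: flow for 0.7521 to horizon, guard not reached → x = (1.5993)

1 0.4783 0->1
2 1.9234 1->0
3 4.0188 0->1
final: 1 1.5993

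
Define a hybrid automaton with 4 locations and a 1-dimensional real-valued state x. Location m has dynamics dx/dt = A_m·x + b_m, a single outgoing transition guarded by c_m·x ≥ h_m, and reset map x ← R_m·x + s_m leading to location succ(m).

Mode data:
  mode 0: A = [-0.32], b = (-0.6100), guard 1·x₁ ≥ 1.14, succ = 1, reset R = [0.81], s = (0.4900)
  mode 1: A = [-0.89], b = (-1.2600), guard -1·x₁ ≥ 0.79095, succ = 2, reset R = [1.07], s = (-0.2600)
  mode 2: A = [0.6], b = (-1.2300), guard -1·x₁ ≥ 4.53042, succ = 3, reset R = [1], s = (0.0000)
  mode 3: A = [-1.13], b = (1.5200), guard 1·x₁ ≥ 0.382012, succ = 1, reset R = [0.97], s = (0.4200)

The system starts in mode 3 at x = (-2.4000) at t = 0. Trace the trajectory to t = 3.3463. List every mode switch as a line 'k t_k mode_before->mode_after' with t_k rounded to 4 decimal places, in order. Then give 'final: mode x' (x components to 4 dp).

1 1.2018 3->1
2 2.6194 1->2
final: 2 -2.8320

Mode 3: guard c·x = 0.3820 hit at Δt = 1.2018 (t = 1.2018), x⁻ = (0.3820) → reset → x⁺ = (0.7906), jump to mode 1
Mode 1: guard c·x = 0.7910 hit at Δt = 1.4176 (t = 2.6194), x⁻ = (-0.7909) → reset → x⁺ = (-1.1063), jump to mode 2
Mode 2: flow for 0.7269 to horizon, guard not reached → x = (-2.8320)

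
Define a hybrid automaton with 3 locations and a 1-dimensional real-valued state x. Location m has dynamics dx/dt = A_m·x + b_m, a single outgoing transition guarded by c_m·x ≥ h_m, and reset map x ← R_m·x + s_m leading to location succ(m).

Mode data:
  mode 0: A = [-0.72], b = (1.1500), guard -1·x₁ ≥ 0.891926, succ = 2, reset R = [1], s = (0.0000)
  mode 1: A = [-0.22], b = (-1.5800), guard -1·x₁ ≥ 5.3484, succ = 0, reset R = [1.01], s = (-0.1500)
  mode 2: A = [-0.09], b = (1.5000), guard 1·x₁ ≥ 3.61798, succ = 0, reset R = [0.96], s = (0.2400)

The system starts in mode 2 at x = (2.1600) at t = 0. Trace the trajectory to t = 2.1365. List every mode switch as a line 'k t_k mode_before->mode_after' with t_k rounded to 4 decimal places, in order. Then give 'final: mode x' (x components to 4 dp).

Mode 2: guard c·x = 3.6180 hit at Δt = 1.1769 (t = 1.1769), x⁻ = (3.6180) → reset → x⁺ = (3.7133), jump to mode 0
Mode 0: flow for 0.9596 to horizon, guard not reached → x = (2.6576)

1 1.1769 2->0
final: 0 2.6576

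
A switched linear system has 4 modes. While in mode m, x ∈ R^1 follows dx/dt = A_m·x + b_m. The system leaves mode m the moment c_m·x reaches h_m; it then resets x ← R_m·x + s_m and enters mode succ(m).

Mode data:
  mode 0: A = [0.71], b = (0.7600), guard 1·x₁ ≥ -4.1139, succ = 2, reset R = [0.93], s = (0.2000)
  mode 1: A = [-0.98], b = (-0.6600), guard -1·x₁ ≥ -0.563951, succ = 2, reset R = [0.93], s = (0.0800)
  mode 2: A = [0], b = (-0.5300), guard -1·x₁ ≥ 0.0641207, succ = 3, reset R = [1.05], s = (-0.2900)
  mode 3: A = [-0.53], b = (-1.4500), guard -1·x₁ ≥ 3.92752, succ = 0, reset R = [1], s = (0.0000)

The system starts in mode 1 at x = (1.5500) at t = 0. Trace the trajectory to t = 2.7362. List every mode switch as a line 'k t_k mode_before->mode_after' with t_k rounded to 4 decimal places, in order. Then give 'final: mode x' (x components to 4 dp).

1 0.5980 1->2
2 1.8595 2->3
final: 3 -1.2413

Mode 1: guard c·x = -0.5640 hit at Δt = 0.5980 (t = 0.5980), x⁻ = (0.5640) → reset → x⁺ = (0.6045), jump to mode 2
Mode 2: guard c·x = 0.0641 hit at Δt = 1.2615 (t = 1.8595), x⁻ = (-0.0641) → reset → x⁺ = (-0.3573), jump to mode 3
Mode 3: flow for 0.8767 to horizon, guard not reached → x = (-1.2413)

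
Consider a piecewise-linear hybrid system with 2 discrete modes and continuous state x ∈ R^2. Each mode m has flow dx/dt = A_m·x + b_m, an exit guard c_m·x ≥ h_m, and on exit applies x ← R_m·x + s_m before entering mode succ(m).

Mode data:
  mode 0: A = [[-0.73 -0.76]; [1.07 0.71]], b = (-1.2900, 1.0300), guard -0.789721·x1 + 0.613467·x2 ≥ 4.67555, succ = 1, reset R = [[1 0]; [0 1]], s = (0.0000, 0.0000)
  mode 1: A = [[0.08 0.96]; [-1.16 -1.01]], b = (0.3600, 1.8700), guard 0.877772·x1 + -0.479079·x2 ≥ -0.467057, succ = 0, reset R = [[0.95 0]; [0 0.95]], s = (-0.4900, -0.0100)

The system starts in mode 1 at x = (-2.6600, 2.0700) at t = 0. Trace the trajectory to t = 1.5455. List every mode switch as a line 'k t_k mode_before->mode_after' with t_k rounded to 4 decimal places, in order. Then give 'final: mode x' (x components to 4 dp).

1 1.2058 1->0
final: 0 -0.8198 3.2134

Mode 1: guard c·x = -0.4671 hit at Δt = 1.2058 (t = 1.2058), x⁻ = (0.7936, 2.4289) → reset → x⁺ = (0.2639, 2.2975), jump to mode 0
Mode 0: flow for 0.3397 to horizon, guard not reached → x = (-0.8198, 3.2134)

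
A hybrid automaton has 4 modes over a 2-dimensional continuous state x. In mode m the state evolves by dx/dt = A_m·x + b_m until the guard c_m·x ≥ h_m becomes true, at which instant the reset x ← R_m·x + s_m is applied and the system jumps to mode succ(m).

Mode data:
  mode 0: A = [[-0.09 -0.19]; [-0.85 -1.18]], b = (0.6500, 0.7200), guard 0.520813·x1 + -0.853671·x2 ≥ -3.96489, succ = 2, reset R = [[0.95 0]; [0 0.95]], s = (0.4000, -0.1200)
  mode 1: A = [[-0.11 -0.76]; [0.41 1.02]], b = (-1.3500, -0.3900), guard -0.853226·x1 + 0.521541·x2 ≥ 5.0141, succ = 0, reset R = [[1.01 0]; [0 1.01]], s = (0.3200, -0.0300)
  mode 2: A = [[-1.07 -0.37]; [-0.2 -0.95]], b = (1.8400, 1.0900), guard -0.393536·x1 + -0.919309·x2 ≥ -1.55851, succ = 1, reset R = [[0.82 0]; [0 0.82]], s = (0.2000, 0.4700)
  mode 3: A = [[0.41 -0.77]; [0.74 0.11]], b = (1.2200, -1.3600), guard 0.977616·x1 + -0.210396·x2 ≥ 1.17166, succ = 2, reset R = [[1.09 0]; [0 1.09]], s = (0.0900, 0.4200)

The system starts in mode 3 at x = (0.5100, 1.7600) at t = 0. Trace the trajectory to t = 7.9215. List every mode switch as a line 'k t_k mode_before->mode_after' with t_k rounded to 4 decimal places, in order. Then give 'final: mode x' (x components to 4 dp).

1 1.4589 3->2
2 2.2395 2->1
3 3.6575 1->0
4 4.9398 0->2
5 6.8634 2->1
final: 1 -2.6130 3.6009

Mode 3: guard c·x = 1.1717 hit at Δt = 1.4589 (t = 1.4589), x⁻ = (1.3826, 0.8553) → reset → x⁺ = (1.5970, 1.3523), jump to mode 2
Mode 2: guard c·x = -1.5585 hit at Δt = 0.7806 (t = 2.2395), x⁻ = (1.4354, 1.0808) → reset → x⁺ = (1.3771, 1.3563), jump to mode 1
Mode 1: guard c·x = 5.0141 hit at Δt = 1.4180 (t = 3.6575), x⁻ = (-3.2961, 4.2218) → reset → x⁺ = (-3.0090, 4.2340), jump to mode 0
Mode 0: guard c·x = -3.9649 hit at Δt = 1.2823 (t = 4.9398), x⁻ = (-2.6956, 3.0000) → reset → x⁺ = (-2.1608, 2.7300), jump to mode 2
Mode 2: guard c·x = -1.5585 hit at Δt = 1.9236 (t = 6.8634), x⁻ = (0.6979, 1.3966) → reset → x⁺ = (0.7723, 1.6152), jump to mode 1
Mode 1: flow for 1.0581 to horizon, guard not reached → x = (-2.6130, 3.6009)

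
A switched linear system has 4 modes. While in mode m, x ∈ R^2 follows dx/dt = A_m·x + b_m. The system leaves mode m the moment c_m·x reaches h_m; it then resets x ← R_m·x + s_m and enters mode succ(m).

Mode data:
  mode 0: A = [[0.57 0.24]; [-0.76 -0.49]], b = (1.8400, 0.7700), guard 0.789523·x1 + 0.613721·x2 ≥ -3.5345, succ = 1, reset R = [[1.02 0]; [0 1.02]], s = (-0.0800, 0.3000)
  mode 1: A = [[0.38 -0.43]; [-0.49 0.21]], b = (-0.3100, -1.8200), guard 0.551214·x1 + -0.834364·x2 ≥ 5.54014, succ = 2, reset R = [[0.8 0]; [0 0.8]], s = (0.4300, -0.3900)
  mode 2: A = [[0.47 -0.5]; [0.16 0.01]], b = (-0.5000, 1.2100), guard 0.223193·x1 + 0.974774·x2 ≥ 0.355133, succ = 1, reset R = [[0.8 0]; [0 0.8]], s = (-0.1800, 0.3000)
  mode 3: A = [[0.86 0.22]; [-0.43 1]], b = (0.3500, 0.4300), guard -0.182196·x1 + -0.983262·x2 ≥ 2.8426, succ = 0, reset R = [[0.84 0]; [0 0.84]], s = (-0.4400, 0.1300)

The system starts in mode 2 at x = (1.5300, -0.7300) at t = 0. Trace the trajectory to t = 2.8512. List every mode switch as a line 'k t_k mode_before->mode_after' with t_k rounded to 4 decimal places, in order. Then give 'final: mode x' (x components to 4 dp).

1 0.4717 2->1
2 2.0388 1->2
final: 2 5.4436 -2.5704

Mode 2: guard c·x = 0.3551 hit at Δt = 0.4717 (t = 0.4717), x⁻ = (1.7507, -0.0365) → reset → x⁺ = (1.2206, 0.2708), jump to mode 1
Mode 1: guard c·x = 5.5401 hit at Δt = 1.5671 (t = 2.0388), x⁻ = (3.0971, -4.5939) → reset → x⁺ = (2.9077, -4.0651), jump to mode 2
Mode 2: flow for 0.8124 to horizon, guard not reached → x = (5.4436, -2.5704)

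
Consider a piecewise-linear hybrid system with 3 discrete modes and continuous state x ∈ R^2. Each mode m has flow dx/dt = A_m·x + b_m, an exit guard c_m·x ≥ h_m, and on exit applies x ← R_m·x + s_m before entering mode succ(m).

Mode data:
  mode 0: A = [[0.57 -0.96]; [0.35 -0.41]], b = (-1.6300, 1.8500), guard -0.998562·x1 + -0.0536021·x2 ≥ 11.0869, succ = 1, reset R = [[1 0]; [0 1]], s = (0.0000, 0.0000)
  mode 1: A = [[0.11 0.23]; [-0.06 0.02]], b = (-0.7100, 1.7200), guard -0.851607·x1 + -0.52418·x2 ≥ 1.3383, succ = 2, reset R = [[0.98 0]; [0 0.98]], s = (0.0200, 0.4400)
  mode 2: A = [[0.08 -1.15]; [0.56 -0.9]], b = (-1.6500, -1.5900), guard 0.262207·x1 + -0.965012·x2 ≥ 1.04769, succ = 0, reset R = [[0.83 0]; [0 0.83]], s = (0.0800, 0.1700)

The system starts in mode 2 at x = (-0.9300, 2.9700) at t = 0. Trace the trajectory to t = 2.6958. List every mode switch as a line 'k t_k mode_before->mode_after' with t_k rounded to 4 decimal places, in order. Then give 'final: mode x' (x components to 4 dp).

1 1.5177 2->0
final: 0 -7.0593 -0.8850

Mode 2: guard c·x = 1.0477 hit at Δt = 1.5177 (t = 1.5177), x⁻ = (-3.8703, -2.1373) → reset → x⁺ = (-3.1324, -1.6040), jump to mode 0
Mode 0: flow for 1.1781 to horizon, guard not reached → x = (-7.0593, -0.8850)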